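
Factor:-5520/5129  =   - 2^4*3^1*5^1*223^( - 1) = - 240/223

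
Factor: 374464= 2^6*5851^1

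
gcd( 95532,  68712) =12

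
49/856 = 49/856 = 0.06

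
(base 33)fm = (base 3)201011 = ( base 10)517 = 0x205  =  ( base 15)247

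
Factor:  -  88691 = -31^1*2861^1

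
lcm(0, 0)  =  0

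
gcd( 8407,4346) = 1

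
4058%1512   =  1034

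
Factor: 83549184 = 2^10*3^1  *27197^1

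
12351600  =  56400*219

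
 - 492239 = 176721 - 668960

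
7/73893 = 7/73893  =  0.00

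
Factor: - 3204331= - 13^1 * 19^1*12973^1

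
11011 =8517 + 2494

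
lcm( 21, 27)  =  189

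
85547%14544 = 12827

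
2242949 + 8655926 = 10898875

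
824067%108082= 67493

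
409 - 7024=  - 6615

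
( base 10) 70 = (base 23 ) 31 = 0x46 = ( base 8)106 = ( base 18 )3g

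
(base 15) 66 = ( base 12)80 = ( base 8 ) 140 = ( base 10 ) 96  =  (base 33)2u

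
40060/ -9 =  - 4452 + 8/9 = - 4451.11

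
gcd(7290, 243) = 243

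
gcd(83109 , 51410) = 1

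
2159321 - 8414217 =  -6254896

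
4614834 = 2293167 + 2321667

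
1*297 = 297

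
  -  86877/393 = - 28959/131 = - 221.06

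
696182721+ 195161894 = 891344615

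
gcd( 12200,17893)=1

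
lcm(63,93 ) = 1953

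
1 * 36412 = 36412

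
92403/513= 180 + 7/57 = 180.12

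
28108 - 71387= - 43279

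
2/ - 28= -1/14 = - 0.07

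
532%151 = 79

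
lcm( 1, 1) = 1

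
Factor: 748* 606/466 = 226644/233= 2^2*3^1* 11^1*17^1 * 101^1 * 233^( - 1) 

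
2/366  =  1/183 = 0.01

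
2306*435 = 1003110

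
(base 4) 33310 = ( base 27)1AD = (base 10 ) 1012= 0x3F4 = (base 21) 264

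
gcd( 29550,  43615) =5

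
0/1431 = 0 =0.00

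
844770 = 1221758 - 376988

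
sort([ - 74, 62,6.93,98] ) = [ - 74, 6.93, 62, 98]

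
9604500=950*10110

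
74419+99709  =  174128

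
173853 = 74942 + 98911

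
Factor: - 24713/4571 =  - 7^( - 1)  *13^1 * 653^( -1 )*1901^1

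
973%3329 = 973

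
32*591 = 18912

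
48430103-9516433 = 38913670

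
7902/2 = 3951 = 3951.00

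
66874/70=955 + 12/35 = 955.34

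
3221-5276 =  - 2055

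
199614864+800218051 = 999832915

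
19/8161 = 19/8161  =  0.00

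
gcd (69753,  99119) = 1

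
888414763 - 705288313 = 183126450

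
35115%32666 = 2449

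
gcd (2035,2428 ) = 1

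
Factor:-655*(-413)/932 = 270515/932= 2^(  -  2)*5^1*7^1*59^1*131^1*233^( - 1 ) 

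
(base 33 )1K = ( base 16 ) 35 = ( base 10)53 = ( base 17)32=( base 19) 2f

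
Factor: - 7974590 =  - 2^1*5^1*13^1*61343^1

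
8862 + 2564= 11426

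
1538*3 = 4614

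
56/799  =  56/799 = 0.07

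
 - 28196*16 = -451136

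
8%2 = 0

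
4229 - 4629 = -400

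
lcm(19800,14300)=257400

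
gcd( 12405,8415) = 15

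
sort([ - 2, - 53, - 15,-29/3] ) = [ - 53, - 15, - 29/3, - 2 ] 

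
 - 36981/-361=102 + 159/361 = 102.44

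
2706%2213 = 493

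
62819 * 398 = 25001962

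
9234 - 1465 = 7769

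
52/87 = 52/87 = 0.60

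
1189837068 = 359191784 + 830645284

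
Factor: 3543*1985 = 7032855 = 3^1*5^1*397^1*1181^1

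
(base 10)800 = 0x320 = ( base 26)14k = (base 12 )568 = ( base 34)ni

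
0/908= 0 = 0.00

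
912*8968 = 8178816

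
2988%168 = 132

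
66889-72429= - 5540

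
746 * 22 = 16412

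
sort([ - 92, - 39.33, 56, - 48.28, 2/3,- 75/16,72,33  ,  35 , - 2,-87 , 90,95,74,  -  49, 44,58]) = [ - 92, - 87 , - 49, - 48.28 , - 39.33, - 75/16, - 2,2/3,33, 35,  44, 56,58, 72,74,90, 95] 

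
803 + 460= 1263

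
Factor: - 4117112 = -2^3*514639^1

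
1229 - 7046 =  - 5817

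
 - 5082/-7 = 726 + 0/1 = 726.00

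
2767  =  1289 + 1478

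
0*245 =0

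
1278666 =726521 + 552145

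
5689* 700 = 3982300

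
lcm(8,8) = 8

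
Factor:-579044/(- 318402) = 2^1 * 3^ ( - 2)*7^( - 2)*401^1  =  802/441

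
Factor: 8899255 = 5^1 * 41^1*43411^1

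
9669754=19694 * 491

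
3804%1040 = 684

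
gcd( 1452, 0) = 1452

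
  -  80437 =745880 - 826317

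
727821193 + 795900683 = 1523721876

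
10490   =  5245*2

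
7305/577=12 + 381/577 =12.66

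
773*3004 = 2322092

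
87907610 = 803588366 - 715680756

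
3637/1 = 3637 =3637.00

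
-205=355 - 560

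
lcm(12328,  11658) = 1072536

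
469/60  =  7+49/60 = 7.82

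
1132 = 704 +428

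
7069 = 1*7069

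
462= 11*42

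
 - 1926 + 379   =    -  1547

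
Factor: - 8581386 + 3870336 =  - 4711050 = -  2^1*3^2*5^2 *19^2*29^1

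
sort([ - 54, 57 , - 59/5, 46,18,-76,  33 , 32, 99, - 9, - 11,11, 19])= [ - 76, - 54,  -  59/5, - 11, - 9 , 11,  18, 19, 32, 33, 46,57, 99] 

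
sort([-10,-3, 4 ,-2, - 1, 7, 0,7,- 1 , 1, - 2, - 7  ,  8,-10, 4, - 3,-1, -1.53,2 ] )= [ - 10 ,-10,-7, -3, - 3, - 2,-2,-1.53,-1, - 1, - 1, 0,1, 2,4,4 , 7 , 7,8 ]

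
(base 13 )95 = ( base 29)46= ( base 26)4I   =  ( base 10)122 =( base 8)172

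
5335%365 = 225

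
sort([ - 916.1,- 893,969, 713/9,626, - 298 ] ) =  [ - 916.1, - 893,-298, 713/9 , 626,969 ] 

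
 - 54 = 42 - 96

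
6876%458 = 6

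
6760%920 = 320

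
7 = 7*1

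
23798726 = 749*31774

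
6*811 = 4866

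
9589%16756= 9589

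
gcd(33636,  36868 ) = 4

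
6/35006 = 3/17503= 0.00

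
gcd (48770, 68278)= 9754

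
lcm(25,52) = 1300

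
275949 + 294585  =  570534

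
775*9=6975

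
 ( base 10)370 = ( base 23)g2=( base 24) fa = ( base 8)562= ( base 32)BI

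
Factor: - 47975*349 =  - 5^2*19^1*101^1*349^1 = - 16743275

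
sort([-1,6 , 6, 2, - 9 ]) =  [ - 9,-1, 2,6,6] 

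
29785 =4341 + 25444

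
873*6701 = 5849973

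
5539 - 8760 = -3221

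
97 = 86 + 11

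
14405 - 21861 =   -  7456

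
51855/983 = 51855/983 = 52.75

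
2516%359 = 3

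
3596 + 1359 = 4955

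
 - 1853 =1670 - 3523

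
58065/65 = 11613/13=893.31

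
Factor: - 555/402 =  - 2^( - 1 )*5^1*37^1 * 67^(-1 ) = - 185/134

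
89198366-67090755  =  22107611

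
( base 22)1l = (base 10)43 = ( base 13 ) 34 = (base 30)1D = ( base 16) 2B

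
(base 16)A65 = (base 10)2661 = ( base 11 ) 1AAA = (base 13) 1299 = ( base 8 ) 5145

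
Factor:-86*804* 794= - 54900336 = -2^4*3^1*43^1*67^1*397^1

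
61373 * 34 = 2086682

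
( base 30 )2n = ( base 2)1010011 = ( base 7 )146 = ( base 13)65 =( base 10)83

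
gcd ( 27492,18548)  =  4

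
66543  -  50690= 15853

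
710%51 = 47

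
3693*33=121869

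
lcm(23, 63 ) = 1449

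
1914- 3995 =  - 2081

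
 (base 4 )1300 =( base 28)40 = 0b1110000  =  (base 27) 44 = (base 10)112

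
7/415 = 7/415=0.02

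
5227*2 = 10454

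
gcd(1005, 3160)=5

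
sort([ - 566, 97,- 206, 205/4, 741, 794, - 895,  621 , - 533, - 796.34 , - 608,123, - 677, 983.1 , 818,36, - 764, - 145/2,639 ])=[ - 895, - 796.34, - 764, - 677, - 608, - 566,  -  533, - 206 , - 145/2, 36, 205/4, 97,123,621, 639,741,794,818,983.1]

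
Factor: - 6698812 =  - 2^2*1674703^1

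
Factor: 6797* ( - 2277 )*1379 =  - 3^2 *7^2*11^1*23^1*197^1*971^1 =-  21342464451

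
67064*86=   5767504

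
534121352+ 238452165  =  772573517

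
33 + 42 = 75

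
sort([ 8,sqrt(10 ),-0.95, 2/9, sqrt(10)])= [ - 0.95, 2/9,sqrt(  10 ),sqrt(10), 8]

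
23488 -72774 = - 49286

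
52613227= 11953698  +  40659529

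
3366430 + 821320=4187750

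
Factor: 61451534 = 2^1*3697^1 * 8311^1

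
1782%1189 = 593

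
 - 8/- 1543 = 8/1543 = 0.01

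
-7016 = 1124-8140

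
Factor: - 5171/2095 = -5^( - 1)*419^( - 1 )*5171^1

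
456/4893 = 152/1631 =0.09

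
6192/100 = 61  +  23/25 = 61.92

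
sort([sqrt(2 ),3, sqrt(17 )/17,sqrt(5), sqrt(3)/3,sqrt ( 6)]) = [ sqrt( 17)/17, sqrt(3)/3, sqrt(2 ), sqrt( 5), sqrt( 6 ), 3 ] 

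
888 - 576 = 312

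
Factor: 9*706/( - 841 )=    - 2^1*3^2*29^( - 2 )*353^1 = - 6354/841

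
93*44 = 4092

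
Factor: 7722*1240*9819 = 94019674320 = 2^4*3^5*5^1*11^1*13^1*31^1*1091^1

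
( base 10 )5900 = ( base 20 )ef0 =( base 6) 43152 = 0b1011100001100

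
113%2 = 1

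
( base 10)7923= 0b1111011110011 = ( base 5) 223143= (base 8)17363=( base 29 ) 9c6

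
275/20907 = 275/20907 = 0.01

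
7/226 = 7/226 = 0.03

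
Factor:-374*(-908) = 2^3 * 11^1*17^1*227^1 = 339592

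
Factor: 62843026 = 2^1*107^1*293659^1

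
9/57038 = 9/57038 =0.00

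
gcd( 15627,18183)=3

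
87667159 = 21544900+66122259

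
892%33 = 1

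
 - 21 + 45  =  24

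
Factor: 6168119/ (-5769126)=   -  2^(-1)*3^(- 2 )*11^(- 1)*521^1*11839^1*29137^(  -  1)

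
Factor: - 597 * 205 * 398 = - 2^1 *3^1*5^1 * 41^1*199^2 = - 48709230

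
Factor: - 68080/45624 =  - 8510/5703=- 2^1 * 3^ ( - 1)*5^1*23^1*37^1*1901^(  -  1 ) 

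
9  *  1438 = 12942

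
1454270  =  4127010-2672740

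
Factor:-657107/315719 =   -  11^1*31^1*41^1*47^1* 239^( - 1 )*1321^( - 1)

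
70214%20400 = 9014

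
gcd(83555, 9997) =1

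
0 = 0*2516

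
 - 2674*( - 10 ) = 26740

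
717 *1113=798021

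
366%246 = 120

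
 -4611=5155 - 9766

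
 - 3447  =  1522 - 4969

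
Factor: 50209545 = 3^1*5^1*3347303^1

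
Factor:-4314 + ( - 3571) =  - 7885 = - 5^1*19^1 * 83^1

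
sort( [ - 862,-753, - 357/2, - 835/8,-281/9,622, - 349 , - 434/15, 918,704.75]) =[ - 862, - 753, - 349, - 357/2, - 835/8, - 281/9, -434/15 , 622, 704.75, 918]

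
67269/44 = 1528 + 37/44=1528.84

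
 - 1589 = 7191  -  8780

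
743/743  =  1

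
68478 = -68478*( - 1)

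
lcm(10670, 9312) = 512160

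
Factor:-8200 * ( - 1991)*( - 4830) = -2^4*3^1*5^3*7^1 * 11^1*23^1 * 41^1*181^1  =  - 78855546000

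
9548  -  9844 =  - 296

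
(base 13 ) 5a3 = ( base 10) 978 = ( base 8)1722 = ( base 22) 20A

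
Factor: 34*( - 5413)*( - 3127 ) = 575499334 = 2^1 * 17^1*53^1*59^1 * 5413^1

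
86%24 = 14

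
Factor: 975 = 3^1*5^2*13^1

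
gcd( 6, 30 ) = 6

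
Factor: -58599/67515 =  - 19533/22505 = - 3^1*5^( - 1 )*7^ ( - 1 )*17^1 * 383^1*643^(  -  1)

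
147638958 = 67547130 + 80091828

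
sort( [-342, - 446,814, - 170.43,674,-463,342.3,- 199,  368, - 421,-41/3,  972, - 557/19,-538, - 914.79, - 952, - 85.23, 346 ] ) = [ - 952,  -  914.79, - 538,  -  463,-446,-421, - 342, - 199, - 170.43,-85.23,- 557/19,-41/3, 342.3 , 346, 368, 674,814, 972 ]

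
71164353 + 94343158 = 165507511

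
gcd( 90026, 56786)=2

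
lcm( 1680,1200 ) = 8400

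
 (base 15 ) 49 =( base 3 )2120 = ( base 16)45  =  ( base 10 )69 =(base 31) 27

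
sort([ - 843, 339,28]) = [ - 843,28,339 ] 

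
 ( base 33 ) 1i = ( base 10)51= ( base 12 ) 43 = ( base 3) 1220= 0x33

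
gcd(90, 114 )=6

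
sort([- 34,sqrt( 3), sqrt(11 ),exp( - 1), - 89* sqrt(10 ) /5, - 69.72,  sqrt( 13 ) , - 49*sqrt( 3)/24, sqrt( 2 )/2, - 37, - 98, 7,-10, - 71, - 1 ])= [ - 98,-71, - 69.72, - 89*sqrt( 10)/5, - 37, - 34, - 10, - 49*sqrt( 3 ) /24, -1, exp(-1 ),sqrt (2) /2,  sqrt( 3), sqrt( 11),sqrt(13), 7 ]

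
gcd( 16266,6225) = 3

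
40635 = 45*903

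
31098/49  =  31098/49= 634.65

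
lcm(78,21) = 546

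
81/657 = 9/73 = 0.12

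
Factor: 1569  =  3^1 * 523^1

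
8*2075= 16600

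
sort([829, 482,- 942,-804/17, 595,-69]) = [  -  942,-69, - 804/17,482 , 595, 829 ] 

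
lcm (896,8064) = 8064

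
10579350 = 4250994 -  - 6328356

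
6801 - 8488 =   -  1687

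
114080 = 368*310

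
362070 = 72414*5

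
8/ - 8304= - 1  +  1037/1038 =-  0.00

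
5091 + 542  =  5633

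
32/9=3 + 5/9 = 3.56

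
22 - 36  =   - 14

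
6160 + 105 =6265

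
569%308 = 261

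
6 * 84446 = 506676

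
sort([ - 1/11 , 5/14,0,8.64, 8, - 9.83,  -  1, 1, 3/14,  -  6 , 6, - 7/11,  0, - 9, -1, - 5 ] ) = [ - 9.83, - 9, - 6, - 5, - 1, - 1, - 7/11, - 1/11, 0,0, 3/14, 5/14, 1, 6,8, 8.64]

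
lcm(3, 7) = 21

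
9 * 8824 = 79416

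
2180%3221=2180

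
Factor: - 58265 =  - 5^1 * 43^1*271^1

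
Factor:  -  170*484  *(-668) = 2^5*5^1*11^2*17^1*167^1 = 54963040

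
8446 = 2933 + 5513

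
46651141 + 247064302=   293715443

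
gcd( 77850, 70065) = 7785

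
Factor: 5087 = 5087^1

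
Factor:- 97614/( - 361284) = 87/322 =2^(- 1 )*3^1*7^( - 1)*23^ (-1)*29^1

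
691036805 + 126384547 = 817421352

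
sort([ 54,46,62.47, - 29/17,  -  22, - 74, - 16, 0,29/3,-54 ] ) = [ - 74, - 54,- 22,-16,  -  29/17, 0,  29/3,46, 54, 62.47 ] 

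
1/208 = 1/208 = 0.00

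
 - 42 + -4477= - 4519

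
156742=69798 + 86944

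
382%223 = 159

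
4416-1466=2950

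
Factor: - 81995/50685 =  - 529/327 = - 3^( - 1 )*23^2*109^ ( -1 )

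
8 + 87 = 95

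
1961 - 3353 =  - 1392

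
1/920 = 1/920 = 0.00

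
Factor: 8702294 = 2^1 * 127^1 *34261^1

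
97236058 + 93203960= 190440018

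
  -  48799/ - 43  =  1134  +  37/43 =1134.86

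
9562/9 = 9562/9 = 1062.44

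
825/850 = 33/34 = 0.97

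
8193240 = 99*82760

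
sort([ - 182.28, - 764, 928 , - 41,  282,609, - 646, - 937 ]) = [ - 937, - 764, - 646,  -  182.28, -41, 282, 609, 928 ] 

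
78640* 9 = 707760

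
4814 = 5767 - 953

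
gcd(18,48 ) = 6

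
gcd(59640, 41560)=40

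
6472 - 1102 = 5370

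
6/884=3/442= 0.01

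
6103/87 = 6103/87 = 70.15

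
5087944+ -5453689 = - 365745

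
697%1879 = 697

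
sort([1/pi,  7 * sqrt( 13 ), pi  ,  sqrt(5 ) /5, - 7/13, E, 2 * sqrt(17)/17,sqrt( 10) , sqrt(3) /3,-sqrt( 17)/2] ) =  [  -  sqrt(17) /2,-7/13, 1/pi,sqrt (5) /5, 2 * sqrt (17)/17,sqrt( 3)/3, E, pi, sqrt(10 ), 7 * sqrt(13)]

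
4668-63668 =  - 59000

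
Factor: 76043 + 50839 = 126882= 2^1 * 3^2 * 7^1*19^1 * 53^1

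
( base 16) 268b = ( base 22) K8B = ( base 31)a89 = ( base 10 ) 9867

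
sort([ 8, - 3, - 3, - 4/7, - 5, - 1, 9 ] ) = [ - 5,  -  3, - 3,-1,-4/7, 8, 9]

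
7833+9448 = 17281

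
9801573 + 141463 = 9943036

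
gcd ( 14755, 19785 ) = 5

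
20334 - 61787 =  - 41453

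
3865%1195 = 280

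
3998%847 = 610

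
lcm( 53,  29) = 1537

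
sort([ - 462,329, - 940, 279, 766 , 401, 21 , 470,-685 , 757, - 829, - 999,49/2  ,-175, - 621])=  [-999,-940, - 829, -685, - 621, - 462, - 175, 21, 49/2, 279,329,401,470,757,766 ]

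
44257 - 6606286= - 6562029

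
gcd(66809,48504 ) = 1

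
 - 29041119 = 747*( - 38877 ) 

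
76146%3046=3042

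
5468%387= 50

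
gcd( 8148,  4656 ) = 1164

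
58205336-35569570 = 22635766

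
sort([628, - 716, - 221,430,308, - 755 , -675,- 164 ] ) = [ -755, -716, - 675, - 221, - 164, 308, 430,628]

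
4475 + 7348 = 11823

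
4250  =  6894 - 2644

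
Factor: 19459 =11^1*29^1*61^1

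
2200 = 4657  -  2457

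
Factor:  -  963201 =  - 3^1 * 31^1*10357^1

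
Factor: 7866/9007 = 2^1*3^2 * 19^1*23^1*9007^( - 1) 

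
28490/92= 309+31/46 = 309.67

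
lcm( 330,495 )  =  990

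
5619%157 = 124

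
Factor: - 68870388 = - 2^2 * 3^1*97^1*59167^1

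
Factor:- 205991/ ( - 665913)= 3^(-1 )*67^(-1)*3313^( - 1)*205991^1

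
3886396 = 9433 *412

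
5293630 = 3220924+2072706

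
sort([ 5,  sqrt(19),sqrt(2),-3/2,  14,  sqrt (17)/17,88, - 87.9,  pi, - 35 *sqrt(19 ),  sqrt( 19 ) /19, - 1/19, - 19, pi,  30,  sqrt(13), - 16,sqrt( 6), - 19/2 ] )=[-35*sqrt ( 19), - 87.9, - 19, - 16,-19/2, - 3/2, - 1/19 , sqrt(19 ) /19,sqrt( 17) /17, sqrt(2 ),sqrt(6 ),  pi, pi,sqrt(13 ), sqrt ( 19),5,  14 , 30, 88]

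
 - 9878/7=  - 9878/7 = - 1411.14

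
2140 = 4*535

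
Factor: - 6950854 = - 2^1*3475427^1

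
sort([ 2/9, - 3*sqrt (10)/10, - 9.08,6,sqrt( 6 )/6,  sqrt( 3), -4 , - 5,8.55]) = [ - 9.08 , - 5, -4, - 3 * sqrt( 10)/10,2/9, sqrt(6)/6,sqrt( 3),6, 8.55 ] 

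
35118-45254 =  - 10136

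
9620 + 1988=11608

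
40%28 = 12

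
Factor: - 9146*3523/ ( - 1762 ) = 13^1*17^1*269^1*271^1*881^(-1 ) = 16110679/881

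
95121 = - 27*(-3523)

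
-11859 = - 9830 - 2029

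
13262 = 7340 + 5922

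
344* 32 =11008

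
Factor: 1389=3^1*463^1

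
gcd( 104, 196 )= 4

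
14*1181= 16534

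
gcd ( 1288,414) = 46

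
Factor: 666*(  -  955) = -636030 = - 2^1* 3^2*5^1*37^1*191^1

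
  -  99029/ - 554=178 + 417/554 = 178.75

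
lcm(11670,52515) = 105030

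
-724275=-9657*75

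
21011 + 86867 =107878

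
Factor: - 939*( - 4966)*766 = 3571914684 = 2^2*3^1*13^1*191^1*313^1*383^1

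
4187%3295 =892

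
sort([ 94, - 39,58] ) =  [ - 39, 58,94]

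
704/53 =704/53 = 13.28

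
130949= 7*18707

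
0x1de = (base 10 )478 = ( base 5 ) 3403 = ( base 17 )1b2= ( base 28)h2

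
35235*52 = 1832220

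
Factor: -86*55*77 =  - 2^1*5^1*7^1*11^2*43^1 = - 364210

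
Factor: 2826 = 2^1 *3^2*  157^1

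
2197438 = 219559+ 1977879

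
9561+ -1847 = 7714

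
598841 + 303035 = 901876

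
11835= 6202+5633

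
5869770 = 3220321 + 2649449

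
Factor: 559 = 13^1*43^1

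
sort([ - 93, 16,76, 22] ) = [ - 93 , 16, 22, 76]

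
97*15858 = 1538226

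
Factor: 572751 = 3^5*2357^1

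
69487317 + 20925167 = 90412484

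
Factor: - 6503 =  - 7^1 * 929^1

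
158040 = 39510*4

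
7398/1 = 7398 = 7398.00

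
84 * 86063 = 7229292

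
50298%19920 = 10458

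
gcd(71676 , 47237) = 1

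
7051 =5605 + 1446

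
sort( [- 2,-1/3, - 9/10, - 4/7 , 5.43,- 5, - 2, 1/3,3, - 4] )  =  [-5,  -  4, - 2,-2 ,-9/10, -4/7, - 1/3  ,  1/3, 3,5.43 ]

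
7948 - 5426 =2522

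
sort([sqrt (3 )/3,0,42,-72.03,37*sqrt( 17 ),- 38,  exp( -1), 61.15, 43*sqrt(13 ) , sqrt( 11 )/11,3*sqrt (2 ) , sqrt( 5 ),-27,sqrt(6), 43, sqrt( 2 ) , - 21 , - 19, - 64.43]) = [ - 72.03, - 64.43,-38,  -  27, - 21 ,- 19,0, sqrt(11 ) /11,exp( - 1 ),sqrt( 3) /3,sqrt(2 ), sqrt( 5),sqrt( 6),  3*sqrt( 2),42,43,61.15, 37 * sqrt(17),43*sqrt(13 ) ]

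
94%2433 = 94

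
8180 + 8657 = 16837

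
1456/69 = 1456/69 = 21.10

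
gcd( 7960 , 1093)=1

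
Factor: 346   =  2^1*173^1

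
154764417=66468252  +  88296165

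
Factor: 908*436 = 395888 = 2^4*109^1*227^1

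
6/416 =3/208 = 0.01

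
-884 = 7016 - 7900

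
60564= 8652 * 7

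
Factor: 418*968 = 404624 = 2^4*11^3 * 19^1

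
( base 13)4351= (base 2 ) 10010010010001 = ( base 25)EOB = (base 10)9361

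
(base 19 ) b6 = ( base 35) 65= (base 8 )327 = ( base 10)215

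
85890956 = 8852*9703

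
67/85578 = 67/85578 =0.00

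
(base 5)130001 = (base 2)1001110001001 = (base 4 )1032021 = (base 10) 5001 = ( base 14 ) 1b73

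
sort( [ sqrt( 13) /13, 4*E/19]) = [sqrt( 13)/13 , 4*E/19 ] 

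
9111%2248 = 119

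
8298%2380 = 1158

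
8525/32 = 8525/32 = 266.41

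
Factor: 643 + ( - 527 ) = 116 = 2^2*29^1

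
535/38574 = 535/38574 = 0.01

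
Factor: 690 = 2^1 *3^1 * 5^1*23^1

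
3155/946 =3 + 317/946=3.34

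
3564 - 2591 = 973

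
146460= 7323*20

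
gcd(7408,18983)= 463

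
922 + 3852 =4774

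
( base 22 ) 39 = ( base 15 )50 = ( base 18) 43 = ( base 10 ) 75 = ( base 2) 1001011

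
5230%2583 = 64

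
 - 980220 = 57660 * ( - 17 )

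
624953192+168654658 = 793607850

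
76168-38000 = 38168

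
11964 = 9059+2905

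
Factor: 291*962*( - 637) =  - 178323054  =  - 2^1*3^1*7^2*13^2 * 37^1 * 97^1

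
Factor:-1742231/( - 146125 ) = 5^( - 3 ) * 7^( - 1)*31^1 * 43^1*167^( - 1)*1307^1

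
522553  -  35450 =487103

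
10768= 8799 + 1969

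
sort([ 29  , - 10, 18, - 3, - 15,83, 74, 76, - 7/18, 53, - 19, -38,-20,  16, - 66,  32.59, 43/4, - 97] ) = [ - 97, - 66, - 38,- 20, - 19, - 15, -10, - 3 , - 7/18, 43/4,  16,18, 29, 32.59, 53,  74, 76, 83 ]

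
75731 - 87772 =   -  12041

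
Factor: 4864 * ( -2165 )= - 2^8*5^1*19^1 * 433^1 = - 10530560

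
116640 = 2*58320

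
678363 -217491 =460872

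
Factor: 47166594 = 2^1*3^1*7861099^1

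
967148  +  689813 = 1656961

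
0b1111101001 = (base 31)119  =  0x3e9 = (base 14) 517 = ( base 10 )1001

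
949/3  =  316 + 1/3  =  316.33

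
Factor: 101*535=54035 = 5^1*101^1*107^1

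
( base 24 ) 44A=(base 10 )2410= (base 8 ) 4552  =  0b100101101010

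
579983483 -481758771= 98224712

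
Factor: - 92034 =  - 2^1*3^2*5113^1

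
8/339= 8/339 = 0.02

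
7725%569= 328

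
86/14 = 6  +  1/7 = 6.14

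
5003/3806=5003/3806 = 1.31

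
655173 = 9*72797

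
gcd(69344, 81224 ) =88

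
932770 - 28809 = 903961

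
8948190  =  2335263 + 6612927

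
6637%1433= 905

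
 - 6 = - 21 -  - 15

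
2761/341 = 8 + 3/31 = 8.10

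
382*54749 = 20914118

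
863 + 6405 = 7268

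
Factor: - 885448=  - 2^3 * 110681^1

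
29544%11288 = 6968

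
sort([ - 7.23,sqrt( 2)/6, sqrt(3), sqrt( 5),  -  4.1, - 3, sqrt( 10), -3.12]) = [-7.23, - 4.1, - 3.12, - 3,sqrt(2) /6,sqrt( 3), sqrt ( 5), sqrt(10) ]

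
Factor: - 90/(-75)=2^1 *3^1 *5^( - 1) = 6/5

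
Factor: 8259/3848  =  2^( - 3)*3^1*13^( -1 )*37^( - 1)*2753^1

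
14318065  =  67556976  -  53238911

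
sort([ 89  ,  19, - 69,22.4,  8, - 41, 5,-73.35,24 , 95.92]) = [ - 73.35, - 69, - 41, 5,8,19,22.4, 24 , 89 , 95.92 ] 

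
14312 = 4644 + 9668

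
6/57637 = 6/57637 = 0.00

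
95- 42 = 53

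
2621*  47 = 123187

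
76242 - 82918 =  - 6676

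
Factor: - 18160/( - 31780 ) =4/7= 2^2*7^( - 1) 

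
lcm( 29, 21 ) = 609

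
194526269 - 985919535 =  - 791393266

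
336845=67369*5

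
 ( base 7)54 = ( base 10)39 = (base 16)27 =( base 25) 1E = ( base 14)2B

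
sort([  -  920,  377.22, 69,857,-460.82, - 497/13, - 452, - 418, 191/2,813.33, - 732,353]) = [- 920, - 732 , - 460.82, - 452,  -  418,  -  497/13, 69, 191/2, 353,377.22 , 813.33,857]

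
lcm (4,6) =12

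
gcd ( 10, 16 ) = 2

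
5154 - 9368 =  - 4214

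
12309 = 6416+5893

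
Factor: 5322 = 2^1*3^1*887^1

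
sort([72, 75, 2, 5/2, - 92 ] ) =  [ - 92, 2, 5/2, 72,75 ]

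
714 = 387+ 327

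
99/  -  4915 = -99/4915 = - 0.02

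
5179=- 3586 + 8765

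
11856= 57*208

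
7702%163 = 41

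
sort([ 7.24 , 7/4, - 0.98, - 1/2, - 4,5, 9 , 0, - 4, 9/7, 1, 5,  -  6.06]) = [  -  6.06,-4,-4, - 0.98, - 1/2, 0,1,9/7 , 7/4 , 5, 5, 7.24,9 ]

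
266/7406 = 19/529= 0.04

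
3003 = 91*33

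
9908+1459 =11367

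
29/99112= 29/99112 = 0.00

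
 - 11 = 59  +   - 70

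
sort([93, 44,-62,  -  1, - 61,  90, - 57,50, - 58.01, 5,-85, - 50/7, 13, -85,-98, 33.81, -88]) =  [-98,-88, - 85 , - 85, -62, - 61, -58.01,  -  57, -50/7 , -1, 5,13,33.81, 44,50,90 , 93 ]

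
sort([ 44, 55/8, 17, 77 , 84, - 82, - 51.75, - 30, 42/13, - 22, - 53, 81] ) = [ - 82, - 53 , - 51.75, - 30, - 22, 42/13, 55/8, 17,44, 77, 81, 84] 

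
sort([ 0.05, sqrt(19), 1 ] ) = [ 0.05,1,sqrt(19) ]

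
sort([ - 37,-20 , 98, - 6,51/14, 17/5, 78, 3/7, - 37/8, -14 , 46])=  [-37, - 20, - 14, - 6, - 37/8,3/7,17/5, 51/14 , 46,78, 98]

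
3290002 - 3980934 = -690932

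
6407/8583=6407/8583=0.75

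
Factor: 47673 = 3^2 *5297^1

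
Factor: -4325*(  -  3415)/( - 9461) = -5^3*173^1* 683^1*9461^( - 1 ) = - 14769875/9461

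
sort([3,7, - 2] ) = [ - 2,3,7]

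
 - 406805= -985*413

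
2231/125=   2231/125 = 17.85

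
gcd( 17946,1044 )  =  18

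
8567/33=8567/33 = 259.61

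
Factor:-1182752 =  - 2^5*23^1*1607^1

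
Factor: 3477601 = 1279^1*2719^1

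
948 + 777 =1725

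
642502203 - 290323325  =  352178878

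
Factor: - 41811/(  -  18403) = 3^1  *181^1*239^( - 1)= 543/239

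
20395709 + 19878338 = 40274047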